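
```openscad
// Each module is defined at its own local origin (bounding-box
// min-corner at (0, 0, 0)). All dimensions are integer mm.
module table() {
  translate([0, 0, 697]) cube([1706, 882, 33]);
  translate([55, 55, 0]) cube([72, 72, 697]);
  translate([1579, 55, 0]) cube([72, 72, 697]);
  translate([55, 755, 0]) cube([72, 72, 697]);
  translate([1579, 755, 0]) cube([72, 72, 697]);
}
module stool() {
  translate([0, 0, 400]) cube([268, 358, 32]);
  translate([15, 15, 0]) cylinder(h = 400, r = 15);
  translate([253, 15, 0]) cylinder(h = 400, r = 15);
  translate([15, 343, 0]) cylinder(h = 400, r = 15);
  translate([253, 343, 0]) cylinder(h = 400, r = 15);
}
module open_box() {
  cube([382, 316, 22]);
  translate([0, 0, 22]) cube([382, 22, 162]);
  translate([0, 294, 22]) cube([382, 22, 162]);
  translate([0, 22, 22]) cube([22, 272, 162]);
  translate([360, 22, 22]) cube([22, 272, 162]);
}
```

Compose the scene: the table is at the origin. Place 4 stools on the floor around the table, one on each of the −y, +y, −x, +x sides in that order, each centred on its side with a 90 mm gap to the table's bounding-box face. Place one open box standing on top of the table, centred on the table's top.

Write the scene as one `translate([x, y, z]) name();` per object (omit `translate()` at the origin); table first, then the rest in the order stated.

table();
translate([719, -448, 0]) stool();
translate([719, 972, 0]) stool();
translate([-358, 262, 0]) stool();
translate([1796, 262, 0]) stool();
translate([662, 283, 730]) open_box();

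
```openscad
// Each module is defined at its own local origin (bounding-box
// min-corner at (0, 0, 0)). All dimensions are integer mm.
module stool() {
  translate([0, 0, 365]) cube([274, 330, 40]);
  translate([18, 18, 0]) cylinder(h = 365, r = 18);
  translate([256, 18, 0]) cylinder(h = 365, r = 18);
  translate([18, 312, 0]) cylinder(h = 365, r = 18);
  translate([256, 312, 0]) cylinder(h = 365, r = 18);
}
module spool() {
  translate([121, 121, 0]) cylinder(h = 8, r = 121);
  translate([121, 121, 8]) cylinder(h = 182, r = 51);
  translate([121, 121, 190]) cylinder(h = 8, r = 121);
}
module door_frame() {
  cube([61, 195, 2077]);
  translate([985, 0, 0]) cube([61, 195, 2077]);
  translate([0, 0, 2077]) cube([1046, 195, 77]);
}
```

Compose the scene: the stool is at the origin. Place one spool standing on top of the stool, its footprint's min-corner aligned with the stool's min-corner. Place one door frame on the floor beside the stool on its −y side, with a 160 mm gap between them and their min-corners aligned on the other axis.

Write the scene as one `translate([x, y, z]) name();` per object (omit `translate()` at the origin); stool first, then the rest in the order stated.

stool();
translate([0, 0, 405]) spool();
translate([0, -355, 0]) door_frame();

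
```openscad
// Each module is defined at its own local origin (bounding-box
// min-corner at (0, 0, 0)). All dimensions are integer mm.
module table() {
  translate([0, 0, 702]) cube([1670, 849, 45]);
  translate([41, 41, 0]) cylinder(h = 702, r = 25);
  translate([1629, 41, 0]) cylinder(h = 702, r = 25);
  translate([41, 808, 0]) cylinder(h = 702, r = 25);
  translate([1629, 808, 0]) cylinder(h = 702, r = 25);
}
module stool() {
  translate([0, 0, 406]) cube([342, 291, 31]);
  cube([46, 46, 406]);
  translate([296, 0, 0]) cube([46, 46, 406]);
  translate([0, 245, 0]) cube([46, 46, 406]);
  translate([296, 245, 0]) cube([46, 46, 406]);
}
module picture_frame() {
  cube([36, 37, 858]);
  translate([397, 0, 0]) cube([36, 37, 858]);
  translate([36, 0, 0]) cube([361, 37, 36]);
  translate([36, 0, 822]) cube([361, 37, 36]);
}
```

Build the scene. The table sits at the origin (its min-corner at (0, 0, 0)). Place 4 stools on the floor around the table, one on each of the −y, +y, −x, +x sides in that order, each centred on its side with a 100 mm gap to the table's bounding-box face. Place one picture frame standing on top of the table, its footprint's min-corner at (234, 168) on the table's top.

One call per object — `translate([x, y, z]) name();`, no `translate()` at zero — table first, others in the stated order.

table();
translate([664, -391, 0]) stool();
translate([664, 949, 0]) stool();
translate([-442, 279, 0]) stool();
translate([1770, 279, 0]) stool();
translate([234, 168, 747]) picture_frame();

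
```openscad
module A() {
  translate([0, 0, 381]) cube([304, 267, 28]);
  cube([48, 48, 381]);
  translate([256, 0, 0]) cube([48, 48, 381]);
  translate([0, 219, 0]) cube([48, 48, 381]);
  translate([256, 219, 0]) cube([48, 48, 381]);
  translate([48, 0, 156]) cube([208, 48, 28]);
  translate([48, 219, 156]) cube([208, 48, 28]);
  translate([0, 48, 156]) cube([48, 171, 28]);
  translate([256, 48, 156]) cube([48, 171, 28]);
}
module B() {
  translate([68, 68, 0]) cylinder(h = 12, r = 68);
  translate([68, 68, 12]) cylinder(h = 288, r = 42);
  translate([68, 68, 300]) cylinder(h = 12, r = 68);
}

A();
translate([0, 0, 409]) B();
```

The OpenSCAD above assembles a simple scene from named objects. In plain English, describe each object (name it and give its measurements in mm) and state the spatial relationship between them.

A is a simple wooden stool: a rectangular seat 304 mm (x) by 267 mm (y), 28 mm thick, top face at z = 409 mm, on four square legs, each 48×48 mm in cross-section. The legs rest on z = 0, each flush with a corner of the seat. Four stretchers, 48 mm wide and 28 mm tall, connect adjacent legs with their undersides at z = 156 mm, each running between the inner faces of the legs it joins and aligned with the legs' outer faces on the other axis.

B is a spool: two coaxial disc flanges of radius 68 mm and thickness 12 mm, joined by a core cylinder of radius 42 mm and height 288 mm. The lower flange rests on z = 0 and the three cylinders share a vertical axis.

The spool is on top of the stool.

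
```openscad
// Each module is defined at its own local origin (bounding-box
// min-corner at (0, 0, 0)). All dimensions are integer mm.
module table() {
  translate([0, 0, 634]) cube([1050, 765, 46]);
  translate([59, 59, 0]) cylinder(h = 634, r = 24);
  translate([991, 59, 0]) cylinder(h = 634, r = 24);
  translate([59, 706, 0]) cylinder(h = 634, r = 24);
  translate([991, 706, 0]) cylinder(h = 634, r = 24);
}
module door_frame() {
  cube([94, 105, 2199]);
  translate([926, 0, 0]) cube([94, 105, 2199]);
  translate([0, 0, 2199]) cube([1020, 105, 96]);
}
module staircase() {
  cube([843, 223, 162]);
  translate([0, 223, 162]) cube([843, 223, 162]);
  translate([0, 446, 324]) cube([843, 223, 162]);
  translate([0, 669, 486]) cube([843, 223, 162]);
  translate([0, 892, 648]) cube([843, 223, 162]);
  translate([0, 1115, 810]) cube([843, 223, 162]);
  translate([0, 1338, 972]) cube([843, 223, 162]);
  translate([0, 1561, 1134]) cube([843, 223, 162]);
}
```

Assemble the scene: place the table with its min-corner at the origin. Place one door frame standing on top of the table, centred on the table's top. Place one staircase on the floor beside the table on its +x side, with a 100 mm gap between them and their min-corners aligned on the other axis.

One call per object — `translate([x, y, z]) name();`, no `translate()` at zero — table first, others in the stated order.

table();
translate([15, 330, 680]) door_frame();
translate([1150, 0, 0]) staircase();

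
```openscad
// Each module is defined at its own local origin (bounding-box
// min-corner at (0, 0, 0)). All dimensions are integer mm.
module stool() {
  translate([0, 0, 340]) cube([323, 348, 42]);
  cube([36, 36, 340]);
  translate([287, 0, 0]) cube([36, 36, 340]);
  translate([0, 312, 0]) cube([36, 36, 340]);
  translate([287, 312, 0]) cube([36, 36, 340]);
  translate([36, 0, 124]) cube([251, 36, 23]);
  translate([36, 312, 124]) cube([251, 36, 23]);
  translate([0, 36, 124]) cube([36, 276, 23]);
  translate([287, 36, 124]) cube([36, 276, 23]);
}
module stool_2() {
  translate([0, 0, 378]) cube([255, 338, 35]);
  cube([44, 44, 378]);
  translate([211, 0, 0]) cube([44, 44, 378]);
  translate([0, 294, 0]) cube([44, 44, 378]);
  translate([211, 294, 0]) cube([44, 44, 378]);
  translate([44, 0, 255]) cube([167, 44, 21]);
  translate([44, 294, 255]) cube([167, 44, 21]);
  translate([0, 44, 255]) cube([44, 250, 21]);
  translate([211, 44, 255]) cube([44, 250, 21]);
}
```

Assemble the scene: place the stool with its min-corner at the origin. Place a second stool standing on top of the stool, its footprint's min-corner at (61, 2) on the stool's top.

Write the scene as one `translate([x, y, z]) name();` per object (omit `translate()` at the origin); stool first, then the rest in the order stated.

stool();
translate([61, 2, 382]) stool_2();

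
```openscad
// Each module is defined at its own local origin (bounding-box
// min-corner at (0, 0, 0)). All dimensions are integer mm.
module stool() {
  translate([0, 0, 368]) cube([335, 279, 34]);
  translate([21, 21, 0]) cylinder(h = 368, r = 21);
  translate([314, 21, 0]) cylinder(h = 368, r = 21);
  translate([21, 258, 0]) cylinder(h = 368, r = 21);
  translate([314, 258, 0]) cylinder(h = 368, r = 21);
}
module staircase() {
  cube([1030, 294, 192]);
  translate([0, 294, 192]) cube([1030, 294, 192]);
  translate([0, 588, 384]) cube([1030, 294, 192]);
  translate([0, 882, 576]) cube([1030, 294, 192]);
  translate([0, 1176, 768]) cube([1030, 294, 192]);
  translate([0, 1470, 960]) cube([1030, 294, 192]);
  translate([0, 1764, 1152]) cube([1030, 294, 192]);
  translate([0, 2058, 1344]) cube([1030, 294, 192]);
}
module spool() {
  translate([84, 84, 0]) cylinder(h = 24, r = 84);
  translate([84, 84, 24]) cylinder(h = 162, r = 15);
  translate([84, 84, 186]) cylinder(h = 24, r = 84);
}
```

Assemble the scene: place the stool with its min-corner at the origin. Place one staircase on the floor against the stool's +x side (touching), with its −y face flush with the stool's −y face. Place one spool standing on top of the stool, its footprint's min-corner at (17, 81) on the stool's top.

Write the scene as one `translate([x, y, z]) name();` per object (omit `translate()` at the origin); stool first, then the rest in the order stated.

stool();
translate([335, 0, 0]) staircase();
translate([17, 81, 402]) spool();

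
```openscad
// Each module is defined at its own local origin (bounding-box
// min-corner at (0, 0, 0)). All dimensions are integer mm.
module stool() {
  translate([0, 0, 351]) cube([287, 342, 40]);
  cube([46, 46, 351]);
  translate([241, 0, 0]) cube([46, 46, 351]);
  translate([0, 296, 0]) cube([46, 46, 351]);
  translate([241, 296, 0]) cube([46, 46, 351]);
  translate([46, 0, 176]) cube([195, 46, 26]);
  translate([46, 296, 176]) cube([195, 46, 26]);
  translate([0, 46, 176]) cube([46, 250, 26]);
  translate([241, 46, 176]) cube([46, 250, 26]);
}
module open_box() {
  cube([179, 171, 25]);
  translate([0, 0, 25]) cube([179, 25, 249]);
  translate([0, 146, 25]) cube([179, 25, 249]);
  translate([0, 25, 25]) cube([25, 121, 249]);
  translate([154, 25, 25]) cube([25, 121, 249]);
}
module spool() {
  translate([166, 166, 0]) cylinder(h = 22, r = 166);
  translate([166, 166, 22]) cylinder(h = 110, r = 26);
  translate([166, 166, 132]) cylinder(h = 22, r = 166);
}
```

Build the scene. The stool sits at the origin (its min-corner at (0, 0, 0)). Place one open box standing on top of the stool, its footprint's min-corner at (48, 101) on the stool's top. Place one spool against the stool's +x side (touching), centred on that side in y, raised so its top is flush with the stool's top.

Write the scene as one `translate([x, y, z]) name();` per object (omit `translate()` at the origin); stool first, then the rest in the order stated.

stool();
translate([48, 101, 391]) open_box();
translate([287, 5, 237]) spool();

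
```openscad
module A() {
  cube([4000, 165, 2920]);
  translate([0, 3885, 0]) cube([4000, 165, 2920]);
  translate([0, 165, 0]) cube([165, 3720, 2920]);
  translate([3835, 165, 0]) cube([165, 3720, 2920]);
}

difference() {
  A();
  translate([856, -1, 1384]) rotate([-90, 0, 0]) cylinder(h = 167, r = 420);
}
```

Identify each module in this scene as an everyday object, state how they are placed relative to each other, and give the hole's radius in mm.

A is a house frame. The house frame has a circular hole through its front wall. The hole's radius is 420 mm.

The subtracted cylinder has r = 420 mm.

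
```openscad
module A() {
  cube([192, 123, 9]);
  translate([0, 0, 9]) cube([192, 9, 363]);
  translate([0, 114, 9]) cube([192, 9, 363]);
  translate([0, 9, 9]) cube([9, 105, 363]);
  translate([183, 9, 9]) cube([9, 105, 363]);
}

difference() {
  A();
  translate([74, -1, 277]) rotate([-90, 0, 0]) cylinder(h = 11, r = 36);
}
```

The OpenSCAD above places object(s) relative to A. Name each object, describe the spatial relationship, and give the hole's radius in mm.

A is an open box. The open box has a circular hole through its front wall. The hole's radius is 36 mm.

The subtracted cylinder has r = 36 mm.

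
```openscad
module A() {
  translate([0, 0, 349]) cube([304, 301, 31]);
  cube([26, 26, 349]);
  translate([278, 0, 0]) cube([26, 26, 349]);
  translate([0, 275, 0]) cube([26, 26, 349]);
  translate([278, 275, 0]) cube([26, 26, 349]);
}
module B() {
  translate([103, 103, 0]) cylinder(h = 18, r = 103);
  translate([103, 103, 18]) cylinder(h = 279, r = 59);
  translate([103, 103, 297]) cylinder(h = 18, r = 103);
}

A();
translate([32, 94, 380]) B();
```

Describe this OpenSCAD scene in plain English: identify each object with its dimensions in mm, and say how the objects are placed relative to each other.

A is a four-legged stool. The seat is 304×301 mm, 31 mm thick, top at z = 380 mm. It stands on four square legs, each 26×26 mm in cross-section, from z = 0 to the seat underside, each flush with a corner of the seat.

B is a spool: two coaxial disc flanges of radius 103 mm and thickness 18 mm, joined by a core cylinder of radius 59 mm and height 279 mm. The lower flange rests on z = 0 and the three cylinders share a vertical axis.

The spool is on top of the stool.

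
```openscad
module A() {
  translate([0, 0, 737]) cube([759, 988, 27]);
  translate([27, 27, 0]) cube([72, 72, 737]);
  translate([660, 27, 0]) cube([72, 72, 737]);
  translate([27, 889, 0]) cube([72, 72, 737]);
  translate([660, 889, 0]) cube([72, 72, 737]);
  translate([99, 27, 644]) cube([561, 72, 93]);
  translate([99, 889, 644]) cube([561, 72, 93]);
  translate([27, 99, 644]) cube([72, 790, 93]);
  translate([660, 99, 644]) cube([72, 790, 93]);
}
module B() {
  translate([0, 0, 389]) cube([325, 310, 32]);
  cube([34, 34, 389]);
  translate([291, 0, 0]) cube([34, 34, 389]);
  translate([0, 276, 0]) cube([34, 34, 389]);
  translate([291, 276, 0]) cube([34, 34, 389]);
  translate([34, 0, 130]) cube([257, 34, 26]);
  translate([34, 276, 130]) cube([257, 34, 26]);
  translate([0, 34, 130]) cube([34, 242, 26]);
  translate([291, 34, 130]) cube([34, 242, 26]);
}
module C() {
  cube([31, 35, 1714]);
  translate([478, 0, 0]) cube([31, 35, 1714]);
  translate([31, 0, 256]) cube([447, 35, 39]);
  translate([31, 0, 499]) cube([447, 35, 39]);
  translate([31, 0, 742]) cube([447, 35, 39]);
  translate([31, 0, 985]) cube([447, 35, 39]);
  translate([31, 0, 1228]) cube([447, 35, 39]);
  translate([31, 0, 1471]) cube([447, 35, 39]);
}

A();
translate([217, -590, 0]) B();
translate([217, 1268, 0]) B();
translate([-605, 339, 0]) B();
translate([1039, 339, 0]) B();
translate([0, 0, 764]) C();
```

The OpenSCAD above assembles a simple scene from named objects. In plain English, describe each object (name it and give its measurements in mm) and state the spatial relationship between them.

A is a table with a 759×988 mm rectangular top, 27 mm thick, top surface at z = 764 mm, supported by four 72×72 mm square legs, each inset 27 mm from the nearest pair of top edges, running from the floor. Four apron rails, 72 mm thick and 93 mm tall, run between adjacent legs with their top edges flush with the underside of the top and their outer faces flush with the legs' outer faces.

B is a simple wooden stool: a rectangular seat 325 mm (x) by 310 mm (y), 32 mm thick, top face at z = 421 mm, on four square legs, each 34×34 mm in cross-section. The legs rest on z = 0, each flush with a corner of the seat. Four stretchers, 34 mm wide and 26 mm tall, connect adjacent legs with their undersides at z = 130 mm, each running between the inner faces of the legs it joins and aligned with the legs' outer faces on the other axis.

C is a wooden ladder with two side rails of 31×35 mm section and 1714 mm height, set 509 mm apart overall. Between them run 6 rectangular rungs (35 mm deep, 39 mm thick), front faces flush with the rails' −y face. The bottom of the first rung is 256 mm above the floor and each subsequent rung is 243 mm higher than the one below.

Four stools sit around the table at the −y, +y, −x, +x sides. The ladder is on top of the table.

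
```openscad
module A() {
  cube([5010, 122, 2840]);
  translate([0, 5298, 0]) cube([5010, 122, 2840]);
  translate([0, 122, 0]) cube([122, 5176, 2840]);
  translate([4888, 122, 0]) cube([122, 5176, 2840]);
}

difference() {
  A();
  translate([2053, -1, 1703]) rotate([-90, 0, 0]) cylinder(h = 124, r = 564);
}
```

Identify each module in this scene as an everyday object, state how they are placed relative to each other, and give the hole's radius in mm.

A is a house frame. The house frame has a circular hole through its front wall. The hole's radius is 564 mm.

The subtracted cylinder has r = 564 mm.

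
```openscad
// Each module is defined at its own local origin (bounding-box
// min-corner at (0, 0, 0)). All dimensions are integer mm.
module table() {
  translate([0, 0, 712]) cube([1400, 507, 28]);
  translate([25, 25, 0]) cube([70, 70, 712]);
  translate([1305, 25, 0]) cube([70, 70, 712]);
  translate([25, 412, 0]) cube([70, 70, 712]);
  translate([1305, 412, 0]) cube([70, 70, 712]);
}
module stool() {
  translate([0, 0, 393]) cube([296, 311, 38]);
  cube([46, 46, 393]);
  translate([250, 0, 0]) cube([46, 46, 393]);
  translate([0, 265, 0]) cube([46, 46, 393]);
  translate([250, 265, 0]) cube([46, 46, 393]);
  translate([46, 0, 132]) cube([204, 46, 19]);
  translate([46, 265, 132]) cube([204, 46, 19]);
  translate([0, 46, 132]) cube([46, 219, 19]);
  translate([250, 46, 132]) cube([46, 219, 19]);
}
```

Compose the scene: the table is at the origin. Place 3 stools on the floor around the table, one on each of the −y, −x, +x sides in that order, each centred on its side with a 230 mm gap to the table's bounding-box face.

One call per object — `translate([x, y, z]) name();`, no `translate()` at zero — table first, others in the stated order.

table();
translate([552, -541, 0]) stool();
translate([-526, 98, 0]) stool();
translate([1630, 98, 0]) stool();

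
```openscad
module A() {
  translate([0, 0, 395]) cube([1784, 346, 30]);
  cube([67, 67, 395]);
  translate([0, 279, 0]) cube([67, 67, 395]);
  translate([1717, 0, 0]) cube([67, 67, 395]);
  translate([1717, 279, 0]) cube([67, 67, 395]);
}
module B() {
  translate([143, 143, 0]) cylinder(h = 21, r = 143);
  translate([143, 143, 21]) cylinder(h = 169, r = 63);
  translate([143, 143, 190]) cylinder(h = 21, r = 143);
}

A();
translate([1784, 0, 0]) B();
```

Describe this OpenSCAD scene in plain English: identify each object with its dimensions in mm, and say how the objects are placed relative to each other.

A is a bench: a 1784×346 mm seat slab, 30 mm thick, top at z = 425 mm, on four 67×67 mm square legs flush with the seat corners and standing on z = 0.

B is a spool: two coaxial disc flanges of radius 143 mm and thickness 21 mm, joined by a core cylinder of radius 63 mm and height 169 mm. The lower flange rests on z = 0 and the three cylinders share a vertical axis.

The spool is against the bench's +x side, with their −y faces flush.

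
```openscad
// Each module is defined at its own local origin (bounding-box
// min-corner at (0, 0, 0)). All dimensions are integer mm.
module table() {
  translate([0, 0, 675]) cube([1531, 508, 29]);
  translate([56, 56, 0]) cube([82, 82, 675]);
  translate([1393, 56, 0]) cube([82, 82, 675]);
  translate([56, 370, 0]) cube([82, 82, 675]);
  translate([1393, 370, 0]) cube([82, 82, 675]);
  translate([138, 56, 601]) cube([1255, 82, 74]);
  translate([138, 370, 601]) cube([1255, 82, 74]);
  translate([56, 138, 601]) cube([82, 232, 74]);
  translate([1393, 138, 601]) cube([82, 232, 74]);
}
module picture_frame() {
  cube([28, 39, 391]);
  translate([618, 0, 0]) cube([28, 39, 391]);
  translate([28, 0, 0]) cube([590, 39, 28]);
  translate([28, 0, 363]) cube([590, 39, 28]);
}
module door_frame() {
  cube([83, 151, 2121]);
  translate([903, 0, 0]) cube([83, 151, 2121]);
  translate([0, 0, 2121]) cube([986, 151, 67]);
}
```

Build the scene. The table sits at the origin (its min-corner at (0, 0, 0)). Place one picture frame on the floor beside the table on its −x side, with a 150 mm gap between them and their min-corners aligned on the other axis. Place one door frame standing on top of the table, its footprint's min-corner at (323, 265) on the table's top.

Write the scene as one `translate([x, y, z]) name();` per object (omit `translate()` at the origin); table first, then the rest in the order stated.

table();
translate([-796, 0, 0]) picture_frame();
translate([323, 265, 704]) door_frame();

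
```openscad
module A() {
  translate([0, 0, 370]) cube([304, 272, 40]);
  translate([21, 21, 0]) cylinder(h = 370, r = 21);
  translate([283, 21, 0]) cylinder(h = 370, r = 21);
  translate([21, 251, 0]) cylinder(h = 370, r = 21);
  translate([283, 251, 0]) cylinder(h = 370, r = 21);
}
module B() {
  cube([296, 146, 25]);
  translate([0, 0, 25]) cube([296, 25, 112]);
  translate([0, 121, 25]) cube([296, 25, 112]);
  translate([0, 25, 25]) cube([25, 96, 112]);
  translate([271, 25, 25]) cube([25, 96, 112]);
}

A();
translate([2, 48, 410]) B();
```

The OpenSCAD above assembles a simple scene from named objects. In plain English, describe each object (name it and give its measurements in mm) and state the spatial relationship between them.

A is a simple wooden stool: a rectangular seat 304 mm (x) by 272 mm (y), 40 mm thick, top face at z = 410 mm, on four round legs, each 42 mm in diameter. The legs rest on z = 0, each leg's axis is inset half a diameter from the nearest pair of seat edges (so the leg's bounding box is flush with the corner).

B is an open storage box with external size 296×146×137 mm and wall thickness 25 mm (the base is also 25 mm thick). The base covers the whole footprint; the four walls stand on the base, with the y-facing walls full-width and the x-facing walls fitting between their inner faces.

The open box is on top of the stool.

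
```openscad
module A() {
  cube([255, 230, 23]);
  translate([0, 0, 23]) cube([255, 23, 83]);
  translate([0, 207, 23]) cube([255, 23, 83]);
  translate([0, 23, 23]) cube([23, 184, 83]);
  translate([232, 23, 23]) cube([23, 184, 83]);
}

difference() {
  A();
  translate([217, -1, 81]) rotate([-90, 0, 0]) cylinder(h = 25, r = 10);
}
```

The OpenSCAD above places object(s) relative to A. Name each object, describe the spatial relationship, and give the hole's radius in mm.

The subtracted cylinder has r = 10 mm.

A is an open box. The open box has a circular hole through its front wall. The hole's radius is 10 mm.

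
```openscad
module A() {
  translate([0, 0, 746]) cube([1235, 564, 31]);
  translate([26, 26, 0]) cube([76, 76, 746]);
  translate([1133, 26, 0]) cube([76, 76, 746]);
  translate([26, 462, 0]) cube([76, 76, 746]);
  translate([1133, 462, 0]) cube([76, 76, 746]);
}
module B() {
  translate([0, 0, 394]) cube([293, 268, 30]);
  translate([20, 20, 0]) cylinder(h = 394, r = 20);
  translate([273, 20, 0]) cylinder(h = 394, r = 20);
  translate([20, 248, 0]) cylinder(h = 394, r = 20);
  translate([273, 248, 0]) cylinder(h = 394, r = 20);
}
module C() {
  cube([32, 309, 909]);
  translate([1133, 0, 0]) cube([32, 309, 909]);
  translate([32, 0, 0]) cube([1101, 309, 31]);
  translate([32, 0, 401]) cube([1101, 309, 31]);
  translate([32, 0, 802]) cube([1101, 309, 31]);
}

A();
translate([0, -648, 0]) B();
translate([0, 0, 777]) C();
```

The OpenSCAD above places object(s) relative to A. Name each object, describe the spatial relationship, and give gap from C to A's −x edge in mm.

A is a table. B is a stool. C is a bookshelf. The stool is on the floor beside the table on its −y side. The bookshelf is on top of the table. The gap from the bookshelf to the table's −x edge is 0 mm.

The bookshelf's min-x is at 0; the table's min-x is 0; gap = 0 mm.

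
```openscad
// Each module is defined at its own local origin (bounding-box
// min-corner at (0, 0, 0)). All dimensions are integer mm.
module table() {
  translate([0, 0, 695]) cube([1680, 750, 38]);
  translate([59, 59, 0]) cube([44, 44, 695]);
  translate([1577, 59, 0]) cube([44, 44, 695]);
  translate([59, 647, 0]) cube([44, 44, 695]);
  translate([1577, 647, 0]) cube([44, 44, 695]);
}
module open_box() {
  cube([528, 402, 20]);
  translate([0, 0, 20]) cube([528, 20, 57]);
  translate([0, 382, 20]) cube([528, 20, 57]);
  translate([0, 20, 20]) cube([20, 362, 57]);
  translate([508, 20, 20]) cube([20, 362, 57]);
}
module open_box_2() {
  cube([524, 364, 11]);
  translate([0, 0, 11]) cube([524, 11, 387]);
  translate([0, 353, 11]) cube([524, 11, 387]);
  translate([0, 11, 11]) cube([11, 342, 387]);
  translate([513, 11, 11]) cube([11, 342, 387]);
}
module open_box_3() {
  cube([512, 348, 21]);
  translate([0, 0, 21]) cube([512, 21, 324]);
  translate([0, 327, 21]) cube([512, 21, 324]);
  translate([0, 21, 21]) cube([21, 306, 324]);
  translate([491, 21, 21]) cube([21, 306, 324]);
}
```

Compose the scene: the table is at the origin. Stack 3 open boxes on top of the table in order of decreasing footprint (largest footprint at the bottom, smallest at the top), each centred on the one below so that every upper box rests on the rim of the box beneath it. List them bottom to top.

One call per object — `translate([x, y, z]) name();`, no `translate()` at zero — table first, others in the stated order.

table();
translate([576, 174, 733]) open_box();
translate([578, 193, 810]) open_box_2();
translate([584, 201, 1208]) open_box_3();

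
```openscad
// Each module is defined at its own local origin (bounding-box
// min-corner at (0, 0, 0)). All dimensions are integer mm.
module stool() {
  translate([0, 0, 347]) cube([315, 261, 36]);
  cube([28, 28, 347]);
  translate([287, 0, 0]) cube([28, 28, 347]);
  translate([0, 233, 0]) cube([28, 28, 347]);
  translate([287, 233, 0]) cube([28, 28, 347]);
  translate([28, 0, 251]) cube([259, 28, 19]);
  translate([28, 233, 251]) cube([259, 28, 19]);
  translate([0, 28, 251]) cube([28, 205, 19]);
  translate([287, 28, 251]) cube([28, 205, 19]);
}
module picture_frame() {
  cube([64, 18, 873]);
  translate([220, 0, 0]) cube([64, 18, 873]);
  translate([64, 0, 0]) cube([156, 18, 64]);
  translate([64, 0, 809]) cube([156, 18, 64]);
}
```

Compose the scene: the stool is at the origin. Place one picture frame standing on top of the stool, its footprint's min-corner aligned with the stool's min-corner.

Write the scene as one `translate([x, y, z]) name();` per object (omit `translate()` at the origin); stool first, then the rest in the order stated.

stool();
translate([0, 0, 383]) picture_frame();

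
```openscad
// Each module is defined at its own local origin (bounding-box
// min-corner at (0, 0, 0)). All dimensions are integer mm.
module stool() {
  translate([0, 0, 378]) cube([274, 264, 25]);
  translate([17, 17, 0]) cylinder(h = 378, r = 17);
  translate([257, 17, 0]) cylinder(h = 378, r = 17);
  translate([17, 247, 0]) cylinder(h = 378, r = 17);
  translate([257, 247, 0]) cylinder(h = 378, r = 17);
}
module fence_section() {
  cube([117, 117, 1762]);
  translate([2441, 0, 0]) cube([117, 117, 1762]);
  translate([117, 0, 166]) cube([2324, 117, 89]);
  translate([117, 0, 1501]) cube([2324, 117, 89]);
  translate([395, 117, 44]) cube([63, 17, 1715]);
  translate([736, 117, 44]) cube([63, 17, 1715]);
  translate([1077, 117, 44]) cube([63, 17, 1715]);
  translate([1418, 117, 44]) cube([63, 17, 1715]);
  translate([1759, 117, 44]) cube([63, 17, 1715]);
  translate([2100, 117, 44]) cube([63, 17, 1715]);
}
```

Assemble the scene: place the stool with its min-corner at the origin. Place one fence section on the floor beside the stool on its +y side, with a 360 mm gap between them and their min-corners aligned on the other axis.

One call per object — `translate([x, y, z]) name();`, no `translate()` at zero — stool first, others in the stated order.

stool();
translate([0, 624, 0]) fence_section();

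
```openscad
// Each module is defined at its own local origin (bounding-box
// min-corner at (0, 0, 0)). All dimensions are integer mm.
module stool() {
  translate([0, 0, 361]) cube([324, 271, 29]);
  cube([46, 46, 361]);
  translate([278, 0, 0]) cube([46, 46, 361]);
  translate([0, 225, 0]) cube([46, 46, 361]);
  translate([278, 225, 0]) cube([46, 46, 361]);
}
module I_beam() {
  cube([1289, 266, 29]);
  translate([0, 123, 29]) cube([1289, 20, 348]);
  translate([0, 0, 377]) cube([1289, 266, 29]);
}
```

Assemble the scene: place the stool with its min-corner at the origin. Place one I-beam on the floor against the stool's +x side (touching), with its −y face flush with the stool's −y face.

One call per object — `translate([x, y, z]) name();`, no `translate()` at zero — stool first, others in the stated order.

stool();
translate([324, 0, 0]) I_beam();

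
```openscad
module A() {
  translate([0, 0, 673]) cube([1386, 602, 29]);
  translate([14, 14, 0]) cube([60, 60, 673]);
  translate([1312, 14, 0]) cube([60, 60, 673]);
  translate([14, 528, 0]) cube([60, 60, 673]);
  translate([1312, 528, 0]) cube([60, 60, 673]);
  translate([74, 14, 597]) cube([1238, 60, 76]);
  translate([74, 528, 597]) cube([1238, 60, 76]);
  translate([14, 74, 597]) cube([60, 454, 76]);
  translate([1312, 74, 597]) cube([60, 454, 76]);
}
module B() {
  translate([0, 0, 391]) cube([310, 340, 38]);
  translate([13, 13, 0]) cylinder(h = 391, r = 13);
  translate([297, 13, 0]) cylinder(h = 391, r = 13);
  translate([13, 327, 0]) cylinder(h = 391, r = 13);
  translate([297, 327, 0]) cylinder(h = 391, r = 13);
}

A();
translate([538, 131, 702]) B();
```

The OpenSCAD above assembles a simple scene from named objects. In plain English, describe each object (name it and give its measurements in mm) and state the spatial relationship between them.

A is a rectangular dining table. The top is 1386×602×29 mm with its upper surface at z = 702 mm. It stands on four 60×60 mm square legs, each inset 14 mm from the nearest pair of top edges, running from the floor to the underside of the top. Four apron rails, 60 mm thick and 76 mm tall, run between adjacent legs with their top edges flush with the underside of the top and their outer faces flush with the legs' outer faces.

B is a simple wooden stool: a rectangular seat 310 mm (x) by 340 mm (y), 38 mm thick, top face at z = 429 mm, on four round legs, each 26 mm in diameter. The legs rest on z = 0, each leg's axis is inset half a diameter from the nearest pair of seat edges (so the leg's bounding box is flush with the corner).

The stool is on top of the table, centred.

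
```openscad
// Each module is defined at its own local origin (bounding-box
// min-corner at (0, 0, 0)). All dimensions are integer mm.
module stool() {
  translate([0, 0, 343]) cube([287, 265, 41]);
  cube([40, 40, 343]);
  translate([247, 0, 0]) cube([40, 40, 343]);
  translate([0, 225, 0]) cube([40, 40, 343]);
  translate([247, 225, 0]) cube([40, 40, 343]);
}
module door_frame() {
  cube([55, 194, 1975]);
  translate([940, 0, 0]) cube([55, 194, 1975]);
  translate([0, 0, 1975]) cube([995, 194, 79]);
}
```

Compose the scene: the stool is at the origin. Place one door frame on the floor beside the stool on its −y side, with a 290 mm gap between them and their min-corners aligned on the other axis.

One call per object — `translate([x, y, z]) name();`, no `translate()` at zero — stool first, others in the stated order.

stool();
translate([0, -484, 0]) door_frame();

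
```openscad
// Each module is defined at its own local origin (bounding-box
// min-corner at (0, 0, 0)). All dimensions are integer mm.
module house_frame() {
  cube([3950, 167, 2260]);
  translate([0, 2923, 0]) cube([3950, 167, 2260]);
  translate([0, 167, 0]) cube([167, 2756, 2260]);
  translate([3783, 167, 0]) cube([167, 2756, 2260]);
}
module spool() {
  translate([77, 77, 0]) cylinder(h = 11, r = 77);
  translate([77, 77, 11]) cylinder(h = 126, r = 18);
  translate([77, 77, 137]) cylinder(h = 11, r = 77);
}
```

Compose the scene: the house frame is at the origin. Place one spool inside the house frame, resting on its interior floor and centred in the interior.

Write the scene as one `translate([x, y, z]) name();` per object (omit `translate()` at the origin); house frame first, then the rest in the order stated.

house_frame();
translate([1898, 1468, 0]) spool();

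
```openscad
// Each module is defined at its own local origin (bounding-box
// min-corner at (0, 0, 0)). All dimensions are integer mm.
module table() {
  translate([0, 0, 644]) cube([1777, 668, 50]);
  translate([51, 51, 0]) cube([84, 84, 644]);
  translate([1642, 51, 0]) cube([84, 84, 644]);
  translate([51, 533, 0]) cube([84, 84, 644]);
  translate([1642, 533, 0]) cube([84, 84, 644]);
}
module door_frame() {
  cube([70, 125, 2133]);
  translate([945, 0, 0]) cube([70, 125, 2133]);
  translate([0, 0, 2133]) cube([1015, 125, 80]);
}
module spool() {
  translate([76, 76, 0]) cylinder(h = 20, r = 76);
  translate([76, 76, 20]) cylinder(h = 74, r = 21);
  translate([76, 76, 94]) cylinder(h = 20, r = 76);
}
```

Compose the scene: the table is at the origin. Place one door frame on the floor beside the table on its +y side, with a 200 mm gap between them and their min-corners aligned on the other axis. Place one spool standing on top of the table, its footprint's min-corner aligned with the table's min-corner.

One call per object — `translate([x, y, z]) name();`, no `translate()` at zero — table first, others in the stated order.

table();
translate([0, 868, 0]) door_frame();
translate([0, 0, 694]) spool();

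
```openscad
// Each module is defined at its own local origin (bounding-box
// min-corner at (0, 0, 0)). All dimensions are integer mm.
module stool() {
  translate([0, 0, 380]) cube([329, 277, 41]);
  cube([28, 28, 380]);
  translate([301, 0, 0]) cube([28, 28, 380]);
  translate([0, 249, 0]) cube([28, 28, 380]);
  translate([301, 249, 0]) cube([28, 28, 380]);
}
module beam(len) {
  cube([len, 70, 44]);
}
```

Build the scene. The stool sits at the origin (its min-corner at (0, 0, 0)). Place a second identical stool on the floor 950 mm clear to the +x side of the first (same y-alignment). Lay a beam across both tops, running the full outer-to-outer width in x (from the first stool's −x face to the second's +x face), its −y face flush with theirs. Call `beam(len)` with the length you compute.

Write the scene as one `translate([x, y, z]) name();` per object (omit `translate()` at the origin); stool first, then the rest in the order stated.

stool();
translate([1279, 0, 0]) stool();
translate([0, 0, 421]) beam(1608);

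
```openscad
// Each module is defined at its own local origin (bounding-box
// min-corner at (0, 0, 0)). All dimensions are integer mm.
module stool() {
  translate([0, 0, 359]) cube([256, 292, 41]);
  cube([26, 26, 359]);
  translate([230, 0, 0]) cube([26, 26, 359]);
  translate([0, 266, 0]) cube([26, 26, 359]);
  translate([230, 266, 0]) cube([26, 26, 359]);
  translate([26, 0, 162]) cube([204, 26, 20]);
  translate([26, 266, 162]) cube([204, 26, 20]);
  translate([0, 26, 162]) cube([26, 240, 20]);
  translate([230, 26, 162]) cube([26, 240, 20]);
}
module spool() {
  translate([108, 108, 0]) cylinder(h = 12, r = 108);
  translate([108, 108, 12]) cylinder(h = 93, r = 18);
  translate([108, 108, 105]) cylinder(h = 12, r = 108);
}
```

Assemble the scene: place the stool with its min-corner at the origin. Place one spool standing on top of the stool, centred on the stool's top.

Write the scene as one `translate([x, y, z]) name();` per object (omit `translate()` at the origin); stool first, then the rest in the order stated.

stool();
translate([20, 38, 400]) spool();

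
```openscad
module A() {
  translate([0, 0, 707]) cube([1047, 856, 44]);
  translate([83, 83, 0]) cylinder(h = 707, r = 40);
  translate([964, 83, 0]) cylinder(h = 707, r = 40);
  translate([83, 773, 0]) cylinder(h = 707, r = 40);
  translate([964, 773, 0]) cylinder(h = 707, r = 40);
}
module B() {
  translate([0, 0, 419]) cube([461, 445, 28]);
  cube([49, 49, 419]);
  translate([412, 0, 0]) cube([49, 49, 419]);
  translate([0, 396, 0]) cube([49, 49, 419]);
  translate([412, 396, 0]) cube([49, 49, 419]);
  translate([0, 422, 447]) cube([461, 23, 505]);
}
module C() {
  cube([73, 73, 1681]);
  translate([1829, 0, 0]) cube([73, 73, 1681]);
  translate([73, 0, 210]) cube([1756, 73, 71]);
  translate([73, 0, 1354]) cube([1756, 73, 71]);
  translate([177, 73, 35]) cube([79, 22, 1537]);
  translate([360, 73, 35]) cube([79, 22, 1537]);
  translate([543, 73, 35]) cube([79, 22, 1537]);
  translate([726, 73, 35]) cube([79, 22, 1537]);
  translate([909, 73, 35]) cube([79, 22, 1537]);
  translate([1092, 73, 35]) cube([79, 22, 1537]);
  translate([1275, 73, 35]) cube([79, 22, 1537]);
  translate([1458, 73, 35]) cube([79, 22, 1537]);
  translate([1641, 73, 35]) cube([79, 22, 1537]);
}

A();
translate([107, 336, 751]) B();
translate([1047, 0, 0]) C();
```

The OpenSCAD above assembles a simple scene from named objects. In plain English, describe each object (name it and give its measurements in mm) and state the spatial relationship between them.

A is a rectangular dining table. The top is 1047×856×44 mm with its upper surface at z = 751 mm. It stands on four round legs of 80 mm diameter, each leg's bounding box inset 43 mm from the nearest pair of top edges, running from the floor to the underside of the top.

B is a chair: 461×445 mm seat, 28 mm thick, top at z = 447 mm, on four 49 mm square corner legs flush with the seat edges. A 23 mm thick backrest slab spans the full seat width, extending 505 mm above the seat top, its back face flush with the seat's +y edge.

C is a fence section. Two 73×73 mm posts, 1681 mm tall, stand on the floor with a clear span of 1756 mm between their inner faces. Two horizontal rails of 73×71 mm section span the gap between the posts with their undersides at z = 210 mm and z = 1354 mm, flush with the posts' −y face. 9 pickets, each 79 mm wide, 22 mm thick and 1537 mm tall, are fixed to the +y face of the rails with their bottoms at z = 35 mm, evenly spaced across the span with equal gaps (rounded down to the nearest mm) at the −x end and between each pair — any rounding remainder accumulates at the +x end.

The chair is on top of the table. The fence section is against the table's +x side, with their −y faces flush.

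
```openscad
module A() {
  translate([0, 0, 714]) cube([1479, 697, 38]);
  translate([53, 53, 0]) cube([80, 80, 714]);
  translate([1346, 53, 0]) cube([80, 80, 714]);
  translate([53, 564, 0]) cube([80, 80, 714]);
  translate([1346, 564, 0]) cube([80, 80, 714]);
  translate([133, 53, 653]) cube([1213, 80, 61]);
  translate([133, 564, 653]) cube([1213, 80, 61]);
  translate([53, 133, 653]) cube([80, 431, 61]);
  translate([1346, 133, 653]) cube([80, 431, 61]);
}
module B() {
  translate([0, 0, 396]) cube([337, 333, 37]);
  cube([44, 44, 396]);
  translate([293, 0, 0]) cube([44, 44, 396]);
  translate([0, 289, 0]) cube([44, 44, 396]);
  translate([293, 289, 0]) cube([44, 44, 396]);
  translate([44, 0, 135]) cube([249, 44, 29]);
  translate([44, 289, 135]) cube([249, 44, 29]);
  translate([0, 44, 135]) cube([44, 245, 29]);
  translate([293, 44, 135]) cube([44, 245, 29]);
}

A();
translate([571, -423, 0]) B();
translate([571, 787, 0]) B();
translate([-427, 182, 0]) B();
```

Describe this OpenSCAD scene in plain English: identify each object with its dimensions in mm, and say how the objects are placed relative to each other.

A is a table: top 1479 mm (x) × 697 mm (y), 38 mm thick, upper face at z = 752 mm, on four 80×80 mm square legs, each inset 53 mm from the nearest pair of top edges, running from z = 0 to the bottom of the top. Four apron rails, 80 mm thick and 61 mm tall, run between adjacent legs with their top edges flush with the underside of the top and their outer faces flush with the legs' outer faces.

B is a four-legged stool. The seat is a 337×333×37 mm slab whose top surface is at z = 433 mm; four square legs, each 44×44 mm in cross-section, run from the floor (z = 0) to the underside of the seat, each flush with a corner of the seat. Four stretchers, 44 mm wide and 29 mm tall, connect adjacent legs with their undersides at z = 135 mm, each running between the inner faces of the legs it joins and aligned with the legs' outer faces on the other axis.

Three stools sit around the table at the −y, +y, −x sides.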